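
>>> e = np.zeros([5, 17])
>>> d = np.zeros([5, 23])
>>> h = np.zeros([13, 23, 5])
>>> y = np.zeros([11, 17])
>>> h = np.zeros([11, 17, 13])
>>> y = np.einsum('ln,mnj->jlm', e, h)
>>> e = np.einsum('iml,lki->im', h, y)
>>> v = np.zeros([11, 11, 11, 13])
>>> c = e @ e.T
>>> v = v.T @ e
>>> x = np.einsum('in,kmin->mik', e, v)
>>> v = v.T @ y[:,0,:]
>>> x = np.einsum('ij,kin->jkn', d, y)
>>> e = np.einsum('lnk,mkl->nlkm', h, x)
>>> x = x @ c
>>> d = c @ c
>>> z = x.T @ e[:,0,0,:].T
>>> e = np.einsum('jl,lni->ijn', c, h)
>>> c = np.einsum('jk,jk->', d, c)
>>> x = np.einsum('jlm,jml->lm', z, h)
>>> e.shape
(13, 11, 17)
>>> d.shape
(11, 11)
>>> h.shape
(11, 17, 13)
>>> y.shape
(13, 5, 11)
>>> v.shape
(17, 11, 11, 11)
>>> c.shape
()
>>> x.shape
(13, 17)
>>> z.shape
(11, 13, 17)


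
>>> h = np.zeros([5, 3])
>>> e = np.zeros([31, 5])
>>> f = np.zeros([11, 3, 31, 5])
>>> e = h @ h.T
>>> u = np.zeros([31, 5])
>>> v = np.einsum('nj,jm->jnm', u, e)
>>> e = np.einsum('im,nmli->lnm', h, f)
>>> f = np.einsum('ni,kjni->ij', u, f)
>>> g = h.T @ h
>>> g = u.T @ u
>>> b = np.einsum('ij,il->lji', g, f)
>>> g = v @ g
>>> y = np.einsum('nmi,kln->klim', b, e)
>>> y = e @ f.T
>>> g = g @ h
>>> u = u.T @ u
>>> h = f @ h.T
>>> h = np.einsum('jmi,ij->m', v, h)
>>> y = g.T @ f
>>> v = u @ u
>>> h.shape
(31,)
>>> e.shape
(31, 11, 3)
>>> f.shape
(5, 3)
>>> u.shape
(5, 5)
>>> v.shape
(5, 5)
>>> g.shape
(5, 31, 3)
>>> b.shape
(3, 5, 5)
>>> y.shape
(3, 31, 3)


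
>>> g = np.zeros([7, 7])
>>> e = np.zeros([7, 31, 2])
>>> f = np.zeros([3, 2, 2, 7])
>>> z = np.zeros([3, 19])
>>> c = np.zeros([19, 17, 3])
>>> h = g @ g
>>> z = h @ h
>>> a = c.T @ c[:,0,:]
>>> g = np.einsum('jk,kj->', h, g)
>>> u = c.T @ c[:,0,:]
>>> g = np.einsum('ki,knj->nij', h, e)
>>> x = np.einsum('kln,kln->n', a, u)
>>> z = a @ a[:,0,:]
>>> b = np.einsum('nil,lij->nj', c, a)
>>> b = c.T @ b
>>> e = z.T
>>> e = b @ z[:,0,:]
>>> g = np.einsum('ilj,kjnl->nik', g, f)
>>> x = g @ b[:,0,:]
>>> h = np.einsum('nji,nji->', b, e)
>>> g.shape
(2, 31, 3)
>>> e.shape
(3, 17, 3)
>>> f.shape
(3, 2, 2, 7)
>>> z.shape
(3, 17, 3)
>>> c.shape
(19, 17, 3)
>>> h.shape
()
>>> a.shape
(3, 17, 3)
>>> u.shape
(3, 17, 3)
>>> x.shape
(2, 31, 3)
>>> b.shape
(3, 17, 3)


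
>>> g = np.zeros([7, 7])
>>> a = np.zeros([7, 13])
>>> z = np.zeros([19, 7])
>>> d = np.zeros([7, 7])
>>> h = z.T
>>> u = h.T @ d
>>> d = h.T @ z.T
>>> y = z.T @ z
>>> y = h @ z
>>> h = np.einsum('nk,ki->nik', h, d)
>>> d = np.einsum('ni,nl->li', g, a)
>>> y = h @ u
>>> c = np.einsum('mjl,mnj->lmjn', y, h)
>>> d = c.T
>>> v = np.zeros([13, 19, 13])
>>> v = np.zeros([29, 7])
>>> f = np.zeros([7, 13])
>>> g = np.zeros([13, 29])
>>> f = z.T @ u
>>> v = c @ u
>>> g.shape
(13, 29)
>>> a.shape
(7, 13)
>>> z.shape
(19, 7)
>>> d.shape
(19, 19, 7, 7)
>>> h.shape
(7, 19, 19)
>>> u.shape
(19, 7)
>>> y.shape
(7, 19, 7)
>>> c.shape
(7, 7, 19, 19)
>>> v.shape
(7, 7, 19, 7)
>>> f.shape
(7, 7)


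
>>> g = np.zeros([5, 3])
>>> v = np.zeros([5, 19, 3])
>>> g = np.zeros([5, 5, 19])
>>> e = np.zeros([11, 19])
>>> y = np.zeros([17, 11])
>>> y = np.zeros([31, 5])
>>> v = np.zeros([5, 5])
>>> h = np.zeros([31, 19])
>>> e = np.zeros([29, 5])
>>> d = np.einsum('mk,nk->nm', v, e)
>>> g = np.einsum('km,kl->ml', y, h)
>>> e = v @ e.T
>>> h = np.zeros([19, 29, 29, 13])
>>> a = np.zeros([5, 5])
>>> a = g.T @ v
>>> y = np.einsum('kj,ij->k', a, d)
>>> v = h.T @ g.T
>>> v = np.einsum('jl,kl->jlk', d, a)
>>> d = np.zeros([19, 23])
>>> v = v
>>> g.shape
(5, 19)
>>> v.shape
(29, 5, 19)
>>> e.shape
(5, 29)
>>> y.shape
(19,)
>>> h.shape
(19, 29, 29, 13)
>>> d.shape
(19, 23)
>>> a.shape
(19, 5)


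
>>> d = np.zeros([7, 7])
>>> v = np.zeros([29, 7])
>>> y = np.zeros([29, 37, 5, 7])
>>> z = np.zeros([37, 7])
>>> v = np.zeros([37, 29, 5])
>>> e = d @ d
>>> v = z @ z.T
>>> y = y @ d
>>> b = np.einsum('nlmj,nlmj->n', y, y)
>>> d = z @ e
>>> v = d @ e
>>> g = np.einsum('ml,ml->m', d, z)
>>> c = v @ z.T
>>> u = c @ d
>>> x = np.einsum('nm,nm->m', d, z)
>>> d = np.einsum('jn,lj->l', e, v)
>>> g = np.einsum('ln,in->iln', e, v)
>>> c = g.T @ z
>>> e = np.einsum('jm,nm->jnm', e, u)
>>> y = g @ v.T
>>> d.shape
(37,)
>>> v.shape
(37, 7)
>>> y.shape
(37, 7, 37)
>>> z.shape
(37, 7)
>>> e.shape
(7, 37, 7)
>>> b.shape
(29,)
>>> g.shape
(37, 7, 7)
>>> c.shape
(7, 7, 7)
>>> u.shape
(37, 7)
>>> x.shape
(7,)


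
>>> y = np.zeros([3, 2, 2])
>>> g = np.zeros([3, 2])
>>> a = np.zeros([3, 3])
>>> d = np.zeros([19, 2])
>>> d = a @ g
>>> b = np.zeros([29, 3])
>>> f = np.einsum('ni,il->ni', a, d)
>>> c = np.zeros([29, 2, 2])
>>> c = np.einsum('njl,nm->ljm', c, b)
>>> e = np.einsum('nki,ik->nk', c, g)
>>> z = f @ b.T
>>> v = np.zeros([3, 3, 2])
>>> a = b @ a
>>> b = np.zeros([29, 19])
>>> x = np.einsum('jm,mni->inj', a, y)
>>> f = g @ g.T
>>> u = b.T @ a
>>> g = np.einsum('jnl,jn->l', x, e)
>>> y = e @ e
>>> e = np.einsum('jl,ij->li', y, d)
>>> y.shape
(2, 2)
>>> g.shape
(29,)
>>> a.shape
(29, 3)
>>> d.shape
(3, 2)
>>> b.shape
(29, 19)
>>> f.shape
(3, 3)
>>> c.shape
(2, 2, 3)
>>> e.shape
(2, 3)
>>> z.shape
(3, 29)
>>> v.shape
(3, 3, 2)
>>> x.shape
(2, 2, 29)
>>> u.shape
(19, 3)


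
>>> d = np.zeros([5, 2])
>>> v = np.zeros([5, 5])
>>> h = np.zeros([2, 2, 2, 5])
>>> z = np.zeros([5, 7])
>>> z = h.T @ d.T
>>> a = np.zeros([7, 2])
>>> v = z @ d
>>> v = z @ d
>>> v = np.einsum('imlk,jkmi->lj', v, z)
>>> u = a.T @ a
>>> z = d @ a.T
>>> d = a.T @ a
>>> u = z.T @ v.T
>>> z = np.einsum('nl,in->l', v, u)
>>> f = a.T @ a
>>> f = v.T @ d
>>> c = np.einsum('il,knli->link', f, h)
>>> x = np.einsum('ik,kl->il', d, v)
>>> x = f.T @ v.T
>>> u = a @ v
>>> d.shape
(2, 2)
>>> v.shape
(2, 5)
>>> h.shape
(2, 2, 2, 5)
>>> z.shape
(5,)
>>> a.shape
(7, 2)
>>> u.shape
(7, 5)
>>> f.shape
(5, 2)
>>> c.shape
(2, 5, 2, 2)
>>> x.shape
(2, 2)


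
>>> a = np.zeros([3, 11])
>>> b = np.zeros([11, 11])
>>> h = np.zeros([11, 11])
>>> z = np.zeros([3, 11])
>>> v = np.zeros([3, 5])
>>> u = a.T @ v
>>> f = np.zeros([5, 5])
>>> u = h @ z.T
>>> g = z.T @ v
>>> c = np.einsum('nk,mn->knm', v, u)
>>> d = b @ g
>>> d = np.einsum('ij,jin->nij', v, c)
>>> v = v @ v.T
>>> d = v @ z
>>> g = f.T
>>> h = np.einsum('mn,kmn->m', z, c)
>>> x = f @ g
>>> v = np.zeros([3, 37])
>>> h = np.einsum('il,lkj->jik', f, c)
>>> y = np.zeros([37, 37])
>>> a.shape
(3, 11)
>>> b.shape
(11, 11)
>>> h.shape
(11, 5, 3)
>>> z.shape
(3, 11)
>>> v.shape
(3, 37)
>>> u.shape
(11, 3)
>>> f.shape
(5, 5)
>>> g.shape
(5, 5)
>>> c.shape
(5, 3, 11)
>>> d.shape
(3, 11)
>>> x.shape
(5, 5)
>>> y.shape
(37, 37)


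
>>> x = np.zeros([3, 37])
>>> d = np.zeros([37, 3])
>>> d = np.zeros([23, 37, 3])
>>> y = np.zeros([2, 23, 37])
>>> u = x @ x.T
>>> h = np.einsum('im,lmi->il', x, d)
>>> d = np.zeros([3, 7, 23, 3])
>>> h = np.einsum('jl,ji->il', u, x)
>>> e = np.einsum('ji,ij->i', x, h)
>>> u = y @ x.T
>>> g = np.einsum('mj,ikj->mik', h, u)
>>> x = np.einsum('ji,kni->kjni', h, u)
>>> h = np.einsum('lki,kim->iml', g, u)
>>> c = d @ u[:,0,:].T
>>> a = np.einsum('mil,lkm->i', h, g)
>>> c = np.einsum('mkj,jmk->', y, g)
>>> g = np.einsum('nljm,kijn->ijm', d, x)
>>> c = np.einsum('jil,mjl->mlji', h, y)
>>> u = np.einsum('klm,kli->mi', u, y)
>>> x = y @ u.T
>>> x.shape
(2, 23, 3)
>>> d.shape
(3, 7, 23, 3)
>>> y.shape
(2, 23, 37)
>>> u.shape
(3, 37)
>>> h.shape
(23, 3, 37)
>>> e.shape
(37,)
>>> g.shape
(37, 23, 3)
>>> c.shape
(2, 37, 23, 3)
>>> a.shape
(3,)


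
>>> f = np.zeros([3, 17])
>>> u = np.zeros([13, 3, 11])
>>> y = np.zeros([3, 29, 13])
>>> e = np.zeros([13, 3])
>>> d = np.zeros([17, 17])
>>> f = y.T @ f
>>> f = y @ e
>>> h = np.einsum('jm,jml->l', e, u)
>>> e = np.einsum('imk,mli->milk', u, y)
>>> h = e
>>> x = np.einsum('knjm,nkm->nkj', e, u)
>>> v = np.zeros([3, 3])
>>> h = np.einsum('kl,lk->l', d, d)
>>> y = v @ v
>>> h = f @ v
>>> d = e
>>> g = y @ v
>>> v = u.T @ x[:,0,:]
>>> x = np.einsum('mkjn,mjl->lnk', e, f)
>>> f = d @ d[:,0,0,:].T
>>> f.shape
(3, 13, 29, 3)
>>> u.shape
(13, 3, 11)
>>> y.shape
(3, 3)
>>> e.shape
(3, 13, 29, 11)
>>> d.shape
(3, 13, 29, 11)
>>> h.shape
(3, 29, 3)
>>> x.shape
(3, 11, 13)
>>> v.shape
(11, 3, 29)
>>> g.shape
(3, 3)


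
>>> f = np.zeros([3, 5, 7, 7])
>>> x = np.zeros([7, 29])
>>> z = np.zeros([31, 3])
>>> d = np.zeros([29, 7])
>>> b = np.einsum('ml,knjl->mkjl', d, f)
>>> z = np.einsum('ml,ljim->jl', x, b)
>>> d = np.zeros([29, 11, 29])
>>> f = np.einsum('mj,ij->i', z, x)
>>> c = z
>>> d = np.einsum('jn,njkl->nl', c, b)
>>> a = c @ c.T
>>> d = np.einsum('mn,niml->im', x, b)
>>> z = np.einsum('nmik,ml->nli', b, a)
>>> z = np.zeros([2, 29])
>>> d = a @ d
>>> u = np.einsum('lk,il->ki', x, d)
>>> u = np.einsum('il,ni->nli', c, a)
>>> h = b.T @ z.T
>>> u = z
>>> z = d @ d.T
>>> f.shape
(7,)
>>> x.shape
(7, 29)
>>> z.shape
(3, 3)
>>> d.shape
(3, 7)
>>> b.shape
(29, 3, 7, 7)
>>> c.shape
(3, 29)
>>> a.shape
(3, 3)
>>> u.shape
(2, 29)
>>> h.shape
(7, 7, 3, 2)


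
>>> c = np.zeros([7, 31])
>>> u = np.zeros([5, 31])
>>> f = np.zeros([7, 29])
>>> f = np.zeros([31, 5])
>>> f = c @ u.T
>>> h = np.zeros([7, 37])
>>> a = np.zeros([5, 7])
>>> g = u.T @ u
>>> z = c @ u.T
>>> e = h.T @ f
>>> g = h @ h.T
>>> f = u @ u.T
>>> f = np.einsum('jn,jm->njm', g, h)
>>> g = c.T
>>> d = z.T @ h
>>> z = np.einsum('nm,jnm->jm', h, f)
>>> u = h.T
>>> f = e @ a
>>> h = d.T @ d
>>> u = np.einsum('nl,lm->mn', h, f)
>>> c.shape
(7, 31)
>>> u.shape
(7, 37)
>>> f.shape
(37, 7)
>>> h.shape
(37, 37)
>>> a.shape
(5, 7)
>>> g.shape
(31, 7)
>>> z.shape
(7, 37)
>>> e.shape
(37, 5)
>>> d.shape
(5, 37)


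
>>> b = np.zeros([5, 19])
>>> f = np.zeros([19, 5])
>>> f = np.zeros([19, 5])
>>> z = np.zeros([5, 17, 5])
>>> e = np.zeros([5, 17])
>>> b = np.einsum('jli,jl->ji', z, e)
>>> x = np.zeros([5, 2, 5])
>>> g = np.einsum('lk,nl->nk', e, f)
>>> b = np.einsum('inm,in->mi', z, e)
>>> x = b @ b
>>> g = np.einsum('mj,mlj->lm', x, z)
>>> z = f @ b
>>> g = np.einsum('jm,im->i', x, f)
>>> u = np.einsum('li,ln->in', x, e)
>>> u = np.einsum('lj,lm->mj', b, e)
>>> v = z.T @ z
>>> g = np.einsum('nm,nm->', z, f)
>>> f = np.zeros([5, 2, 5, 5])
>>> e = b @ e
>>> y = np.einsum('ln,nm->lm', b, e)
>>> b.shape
(5, 5)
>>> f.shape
(5, 2, 5, 5)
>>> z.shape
(19, 5)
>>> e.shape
(5, 17)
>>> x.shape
(5, 5)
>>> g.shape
()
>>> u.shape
(17, 5)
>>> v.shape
(5, 5)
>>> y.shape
(5, 17)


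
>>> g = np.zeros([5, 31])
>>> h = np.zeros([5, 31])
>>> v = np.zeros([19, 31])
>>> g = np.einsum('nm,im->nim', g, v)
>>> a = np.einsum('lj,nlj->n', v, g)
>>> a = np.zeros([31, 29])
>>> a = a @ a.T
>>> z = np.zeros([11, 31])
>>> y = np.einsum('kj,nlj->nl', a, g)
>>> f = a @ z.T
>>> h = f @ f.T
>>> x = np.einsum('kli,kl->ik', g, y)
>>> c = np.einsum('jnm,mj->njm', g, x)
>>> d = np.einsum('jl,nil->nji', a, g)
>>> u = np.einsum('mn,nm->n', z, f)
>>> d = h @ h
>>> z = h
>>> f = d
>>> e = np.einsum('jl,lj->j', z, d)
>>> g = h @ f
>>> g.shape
(31, 31)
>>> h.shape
(31, 31)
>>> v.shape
(19, 31)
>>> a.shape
(31, 31)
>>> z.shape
(31, 31)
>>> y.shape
(5, 19)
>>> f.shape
(31, 31)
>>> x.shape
(31, 5)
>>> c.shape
(19, 5, 31)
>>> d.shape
(31, 31)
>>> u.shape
(31,)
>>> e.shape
(31,)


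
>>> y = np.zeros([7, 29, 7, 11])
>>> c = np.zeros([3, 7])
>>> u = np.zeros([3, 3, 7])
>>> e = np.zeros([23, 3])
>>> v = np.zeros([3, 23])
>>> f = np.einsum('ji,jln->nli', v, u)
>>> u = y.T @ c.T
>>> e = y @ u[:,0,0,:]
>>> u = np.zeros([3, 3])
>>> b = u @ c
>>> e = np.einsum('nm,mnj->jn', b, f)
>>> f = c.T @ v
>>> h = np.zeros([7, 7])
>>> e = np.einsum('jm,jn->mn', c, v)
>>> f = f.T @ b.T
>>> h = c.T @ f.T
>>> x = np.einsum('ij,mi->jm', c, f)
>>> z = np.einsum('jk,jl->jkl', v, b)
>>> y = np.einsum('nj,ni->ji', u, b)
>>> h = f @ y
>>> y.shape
(3, 7)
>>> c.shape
(3, 7)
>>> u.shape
(3, 3)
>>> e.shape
(7, 23)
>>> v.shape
(3, 23)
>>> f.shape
(23, 3)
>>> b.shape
(3, 7)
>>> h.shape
(23, 7)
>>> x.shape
(7, 23)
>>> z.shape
(3, 23, 7)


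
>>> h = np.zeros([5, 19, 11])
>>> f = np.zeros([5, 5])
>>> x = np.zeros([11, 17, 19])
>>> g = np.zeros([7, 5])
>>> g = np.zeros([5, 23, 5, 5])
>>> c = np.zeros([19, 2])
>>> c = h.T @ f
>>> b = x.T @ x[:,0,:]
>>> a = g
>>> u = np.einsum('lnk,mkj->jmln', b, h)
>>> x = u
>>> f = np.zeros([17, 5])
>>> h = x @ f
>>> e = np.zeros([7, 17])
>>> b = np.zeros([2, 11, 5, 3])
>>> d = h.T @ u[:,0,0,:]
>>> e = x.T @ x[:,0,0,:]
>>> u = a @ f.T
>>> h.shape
(11, 5, 19, 5)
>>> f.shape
(17, 5)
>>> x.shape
(11, 5, 19, 17)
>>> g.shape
(5, 23, 5, 5)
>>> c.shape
(11, 19, 5)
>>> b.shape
(2, 11, 5, 3)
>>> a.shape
(5, 23, 5, 5)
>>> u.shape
(5, 23, 5, 17)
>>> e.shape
(17, 19, 5, 17)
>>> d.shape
(5, 19, 5, 17)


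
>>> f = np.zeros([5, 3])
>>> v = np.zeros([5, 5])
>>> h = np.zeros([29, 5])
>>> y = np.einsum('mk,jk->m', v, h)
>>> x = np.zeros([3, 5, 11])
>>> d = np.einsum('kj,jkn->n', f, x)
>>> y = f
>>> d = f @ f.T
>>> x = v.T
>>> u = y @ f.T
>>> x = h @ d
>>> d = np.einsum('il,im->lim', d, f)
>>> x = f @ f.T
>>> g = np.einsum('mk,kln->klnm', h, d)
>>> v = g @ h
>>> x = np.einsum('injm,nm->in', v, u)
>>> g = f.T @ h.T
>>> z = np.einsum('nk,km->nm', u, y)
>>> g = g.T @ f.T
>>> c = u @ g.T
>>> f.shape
(5, 3)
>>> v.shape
(5, 5, 3, 5)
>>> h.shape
(29, 5)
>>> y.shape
(5, 3)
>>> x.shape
(5, 5)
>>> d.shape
(5, 5, 3)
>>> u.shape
(5, 5)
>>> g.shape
(29, 5)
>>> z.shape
(5, 3)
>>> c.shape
(5, 29)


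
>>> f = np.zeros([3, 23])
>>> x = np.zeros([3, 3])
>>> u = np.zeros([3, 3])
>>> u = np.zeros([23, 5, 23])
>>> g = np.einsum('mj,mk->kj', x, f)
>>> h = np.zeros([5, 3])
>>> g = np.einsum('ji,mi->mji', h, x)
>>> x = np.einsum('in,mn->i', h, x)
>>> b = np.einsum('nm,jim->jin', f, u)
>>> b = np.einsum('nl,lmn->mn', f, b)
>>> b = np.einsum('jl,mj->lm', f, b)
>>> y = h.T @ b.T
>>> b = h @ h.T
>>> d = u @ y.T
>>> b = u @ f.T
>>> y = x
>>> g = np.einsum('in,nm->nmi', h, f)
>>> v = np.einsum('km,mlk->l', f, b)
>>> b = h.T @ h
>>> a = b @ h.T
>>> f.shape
(3, 23)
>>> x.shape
(5,)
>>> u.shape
(23, 5, 23)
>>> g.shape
(3, 23, 5)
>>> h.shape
(5, 3)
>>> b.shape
(3, 3)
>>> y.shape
(5,)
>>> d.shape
(23, 5, 3)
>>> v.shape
(5,)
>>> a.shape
(3, 5)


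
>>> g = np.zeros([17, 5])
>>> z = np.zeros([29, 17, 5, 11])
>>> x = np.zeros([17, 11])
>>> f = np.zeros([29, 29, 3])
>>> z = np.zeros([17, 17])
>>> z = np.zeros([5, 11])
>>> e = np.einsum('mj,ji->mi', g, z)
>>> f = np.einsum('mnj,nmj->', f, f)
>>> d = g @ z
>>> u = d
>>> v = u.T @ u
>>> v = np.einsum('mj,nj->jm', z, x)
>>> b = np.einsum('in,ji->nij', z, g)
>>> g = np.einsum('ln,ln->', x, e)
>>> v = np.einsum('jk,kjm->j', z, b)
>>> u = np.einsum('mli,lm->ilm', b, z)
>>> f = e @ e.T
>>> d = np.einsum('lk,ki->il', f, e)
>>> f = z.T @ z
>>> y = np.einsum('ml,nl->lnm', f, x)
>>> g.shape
()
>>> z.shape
(5, 11)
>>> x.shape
(17, 11)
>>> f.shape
(11, 11)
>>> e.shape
(17, 11)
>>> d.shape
(11, 17)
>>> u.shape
(17, 5, 11)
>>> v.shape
(5,)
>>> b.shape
(11, 5, 17)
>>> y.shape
(11, 17, 11)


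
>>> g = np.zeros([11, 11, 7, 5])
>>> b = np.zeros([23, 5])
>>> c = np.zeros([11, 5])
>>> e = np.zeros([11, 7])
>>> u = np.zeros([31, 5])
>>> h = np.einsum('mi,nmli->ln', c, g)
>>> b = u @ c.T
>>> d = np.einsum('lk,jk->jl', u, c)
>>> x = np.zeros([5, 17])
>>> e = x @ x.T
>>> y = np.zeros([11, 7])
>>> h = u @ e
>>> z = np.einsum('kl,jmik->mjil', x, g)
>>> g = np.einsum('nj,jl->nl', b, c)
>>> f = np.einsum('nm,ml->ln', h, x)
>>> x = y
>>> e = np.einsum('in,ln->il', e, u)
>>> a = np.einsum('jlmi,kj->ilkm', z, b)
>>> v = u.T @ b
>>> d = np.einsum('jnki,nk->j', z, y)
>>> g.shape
(31, 5)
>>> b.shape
(31, 11)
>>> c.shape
(11, 5)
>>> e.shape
(5, 31)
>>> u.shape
(31, 5)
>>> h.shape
(31, 5)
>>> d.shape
(11,)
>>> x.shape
(11, 7)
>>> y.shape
(11, 7)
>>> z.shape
(11, 11, 7, 17)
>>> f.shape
(17, 31)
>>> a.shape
(17, 11, 31, 7)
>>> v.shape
(5, 11)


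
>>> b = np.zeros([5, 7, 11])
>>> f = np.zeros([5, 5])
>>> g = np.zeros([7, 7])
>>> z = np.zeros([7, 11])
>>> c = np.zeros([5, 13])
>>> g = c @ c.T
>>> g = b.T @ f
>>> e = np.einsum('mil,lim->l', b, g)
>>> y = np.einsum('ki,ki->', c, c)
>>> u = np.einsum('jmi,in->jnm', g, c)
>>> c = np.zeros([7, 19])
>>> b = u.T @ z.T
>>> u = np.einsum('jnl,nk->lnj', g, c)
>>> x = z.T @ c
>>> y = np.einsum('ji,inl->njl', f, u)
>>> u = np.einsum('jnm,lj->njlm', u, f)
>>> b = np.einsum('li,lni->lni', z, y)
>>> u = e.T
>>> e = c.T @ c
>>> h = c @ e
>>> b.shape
(7, 5, 11)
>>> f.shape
(5, 5)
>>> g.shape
(11, 7, 5)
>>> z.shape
(7, 11)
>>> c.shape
(7, 19)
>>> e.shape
(19, 19)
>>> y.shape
(7, 5, 11)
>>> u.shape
(11,)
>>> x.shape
(11, 19)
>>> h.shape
(7, 19)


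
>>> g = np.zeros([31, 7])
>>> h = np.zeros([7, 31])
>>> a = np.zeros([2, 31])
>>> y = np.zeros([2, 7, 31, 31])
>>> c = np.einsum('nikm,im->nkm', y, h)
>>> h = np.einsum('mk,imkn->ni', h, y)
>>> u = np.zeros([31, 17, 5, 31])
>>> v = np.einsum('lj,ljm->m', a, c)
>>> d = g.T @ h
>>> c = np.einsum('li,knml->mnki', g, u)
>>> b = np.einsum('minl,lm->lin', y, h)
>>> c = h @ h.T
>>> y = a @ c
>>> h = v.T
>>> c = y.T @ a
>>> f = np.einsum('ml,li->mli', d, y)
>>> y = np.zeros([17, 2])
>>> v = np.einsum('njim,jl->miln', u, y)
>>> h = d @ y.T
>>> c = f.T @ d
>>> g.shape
(31, 7)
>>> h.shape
(7, 17)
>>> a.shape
(2, 31)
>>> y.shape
(17, 2)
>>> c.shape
(31, 2, 2)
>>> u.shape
(31, 17, 5, 31)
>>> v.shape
(31, 5, 2, 31)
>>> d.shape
(7, 2)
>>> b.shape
(31, 7, 31)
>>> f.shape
(7, 2, 31)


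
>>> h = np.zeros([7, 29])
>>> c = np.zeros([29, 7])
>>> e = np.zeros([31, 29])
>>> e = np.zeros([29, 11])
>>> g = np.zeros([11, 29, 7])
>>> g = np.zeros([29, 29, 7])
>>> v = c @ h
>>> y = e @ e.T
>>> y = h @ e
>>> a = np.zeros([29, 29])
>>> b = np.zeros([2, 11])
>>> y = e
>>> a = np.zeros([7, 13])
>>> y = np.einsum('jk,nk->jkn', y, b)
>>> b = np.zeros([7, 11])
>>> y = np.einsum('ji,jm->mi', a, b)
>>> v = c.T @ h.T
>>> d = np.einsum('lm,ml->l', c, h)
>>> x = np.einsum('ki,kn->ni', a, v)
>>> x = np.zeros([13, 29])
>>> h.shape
(7, 29)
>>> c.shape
(29, 7)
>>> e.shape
(29, 11)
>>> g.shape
(29, 29, 7)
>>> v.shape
(7, 7)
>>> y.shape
(11, 13)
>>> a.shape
(7, 13)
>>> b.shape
(7, 11)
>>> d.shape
(29,)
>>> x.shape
(13, 29)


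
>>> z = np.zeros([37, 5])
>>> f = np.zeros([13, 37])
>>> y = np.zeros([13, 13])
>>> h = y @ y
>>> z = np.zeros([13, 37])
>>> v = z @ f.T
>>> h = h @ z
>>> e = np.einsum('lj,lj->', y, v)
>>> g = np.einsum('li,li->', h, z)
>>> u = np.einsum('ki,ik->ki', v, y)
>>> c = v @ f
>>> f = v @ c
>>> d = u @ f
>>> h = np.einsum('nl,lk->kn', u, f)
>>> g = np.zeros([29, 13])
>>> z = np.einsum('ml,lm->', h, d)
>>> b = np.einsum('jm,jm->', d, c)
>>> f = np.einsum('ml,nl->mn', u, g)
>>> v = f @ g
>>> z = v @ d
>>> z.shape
(13, 37)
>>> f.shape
(13, 29)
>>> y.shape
(13, 13)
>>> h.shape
(37, 13)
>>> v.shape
(13, 13)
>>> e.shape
()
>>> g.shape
(29, 13)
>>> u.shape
(13, 13)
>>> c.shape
(13, 37)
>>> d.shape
(13, 37)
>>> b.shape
()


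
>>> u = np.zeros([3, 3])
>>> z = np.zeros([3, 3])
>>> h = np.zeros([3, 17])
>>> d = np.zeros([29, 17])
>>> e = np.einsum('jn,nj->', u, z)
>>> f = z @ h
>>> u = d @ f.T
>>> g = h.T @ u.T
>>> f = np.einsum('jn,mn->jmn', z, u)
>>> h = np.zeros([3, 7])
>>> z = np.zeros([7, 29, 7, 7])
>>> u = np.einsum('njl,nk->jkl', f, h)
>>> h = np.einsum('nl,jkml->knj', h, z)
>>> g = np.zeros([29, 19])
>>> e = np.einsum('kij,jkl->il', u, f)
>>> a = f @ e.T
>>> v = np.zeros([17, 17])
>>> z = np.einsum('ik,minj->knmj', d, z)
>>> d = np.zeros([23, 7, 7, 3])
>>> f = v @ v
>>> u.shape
(29, 7, 3)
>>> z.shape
(17, 7, 7, 7)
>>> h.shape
(29, 3, 7)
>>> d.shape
(23, 7, 7, 3)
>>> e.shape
(7, 3)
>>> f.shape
(17, 17)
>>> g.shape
(29, 19)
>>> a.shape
(3, 29, 7)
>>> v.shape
(17, 17)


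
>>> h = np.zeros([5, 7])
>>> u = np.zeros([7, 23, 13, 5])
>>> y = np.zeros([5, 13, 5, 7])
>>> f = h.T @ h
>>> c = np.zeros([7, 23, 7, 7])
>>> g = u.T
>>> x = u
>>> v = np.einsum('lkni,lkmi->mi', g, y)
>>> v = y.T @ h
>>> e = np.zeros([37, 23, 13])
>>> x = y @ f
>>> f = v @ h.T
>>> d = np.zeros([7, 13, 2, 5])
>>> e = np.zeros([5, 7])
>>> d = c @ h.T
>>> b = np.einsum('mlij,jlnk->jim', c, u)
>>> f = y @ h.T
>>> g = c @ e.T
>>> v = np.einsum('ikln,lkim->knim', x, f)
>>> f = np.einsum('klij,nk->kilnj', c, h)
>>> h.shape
(5, 7)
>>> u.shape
(7, 23, 13, 5)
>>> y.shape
(5, 13, 5, 7)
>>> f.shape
(7, 7, 23, 5, 7)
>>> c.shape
(7, 23, 7, 7)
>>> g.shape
(7, 23, 7, 5)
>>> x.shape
(5, 13, 5, 7)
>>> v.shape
(13, 7, 5, 5)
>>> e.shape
(5, 7)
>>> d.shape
(7, 23, 7, 5)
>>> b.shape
(7, 7, 7)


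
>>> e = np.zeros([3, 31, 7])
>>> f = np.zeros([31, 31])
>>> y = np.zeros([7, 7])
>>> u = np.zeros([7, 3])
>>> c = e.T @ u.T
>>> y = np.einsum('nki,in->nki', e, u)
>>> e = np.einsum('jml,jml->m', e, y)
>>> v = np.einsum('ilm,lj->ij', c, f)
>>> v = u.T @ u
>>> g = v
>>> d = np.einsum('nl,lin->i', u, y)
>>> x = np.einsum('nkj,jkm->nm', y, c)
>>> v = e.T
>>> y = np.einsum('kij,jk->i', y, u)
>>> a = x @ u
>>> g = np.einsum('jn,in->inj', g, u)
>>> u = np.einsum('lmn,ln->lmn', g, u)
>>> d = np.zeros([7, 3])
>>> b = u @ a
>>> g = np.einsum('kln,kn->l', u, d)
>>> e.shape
(31,)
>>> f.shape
(31, 31)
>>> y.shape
(31,)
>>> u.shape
(7, 3, 3)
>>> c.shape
(7, 31, 7)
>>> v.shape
(31,)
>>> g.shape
(3,)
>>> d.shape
(7, 3)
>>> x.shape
(3, 7)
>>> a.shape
(3, 3)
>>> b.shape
(7, 3, 3)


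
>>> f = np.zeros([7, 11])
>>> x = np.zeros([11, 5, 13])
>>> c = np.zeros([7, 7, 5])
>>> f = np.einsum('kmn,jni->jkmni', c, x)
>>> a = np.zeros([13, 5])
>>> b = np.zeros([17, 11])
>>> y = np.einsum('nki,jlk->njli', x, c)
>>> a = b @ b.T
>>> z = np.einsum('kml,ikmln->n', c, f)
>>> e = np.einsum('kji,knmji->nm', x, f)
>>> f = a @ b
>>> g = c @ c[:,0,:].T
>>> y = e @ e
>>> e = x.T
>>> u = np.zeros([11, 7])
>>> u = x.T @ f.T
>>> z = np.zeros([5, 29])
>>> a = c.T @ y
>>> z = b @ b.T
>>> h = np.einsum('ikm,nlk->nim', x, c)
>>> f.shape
(17, 11)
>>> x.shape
(11, 5, 13)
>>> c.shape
(7, 7, 5)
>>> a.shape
(5, 7, 7)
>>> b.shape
(17, 11)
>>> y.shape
(7, 7)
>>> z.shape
(17, 17)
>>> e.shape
(13, 5, 11)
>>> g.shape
(7, 7, 7)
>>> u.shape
(13, 5, 17)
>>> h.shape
(7, 11, 13)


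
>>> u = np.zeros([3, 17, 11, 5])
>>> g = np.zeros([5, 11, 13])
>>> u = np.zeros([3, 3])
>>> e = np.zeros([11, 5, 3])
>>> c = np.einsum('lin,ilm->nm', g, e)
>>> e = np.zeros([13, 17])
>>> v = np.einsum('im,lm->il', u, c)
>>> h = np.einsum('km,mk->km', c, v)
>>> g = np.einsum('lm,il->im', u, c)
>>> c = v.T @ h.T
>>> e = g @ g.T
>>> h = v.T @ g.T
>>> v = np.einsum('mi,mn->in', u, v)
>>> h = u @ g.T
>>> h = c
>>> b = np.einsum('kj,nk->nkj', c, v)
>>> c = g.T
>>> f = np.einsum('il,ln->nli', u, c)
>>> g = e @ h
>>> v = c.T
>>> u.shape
(3, 3)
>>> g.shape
(13, 13)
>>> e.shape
(13, 13)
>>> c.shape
(3, 13)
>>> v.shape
(13, 3)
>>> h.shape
(13, 13)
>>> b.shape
(3, 13, 13)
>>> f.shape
(13, 3, 3)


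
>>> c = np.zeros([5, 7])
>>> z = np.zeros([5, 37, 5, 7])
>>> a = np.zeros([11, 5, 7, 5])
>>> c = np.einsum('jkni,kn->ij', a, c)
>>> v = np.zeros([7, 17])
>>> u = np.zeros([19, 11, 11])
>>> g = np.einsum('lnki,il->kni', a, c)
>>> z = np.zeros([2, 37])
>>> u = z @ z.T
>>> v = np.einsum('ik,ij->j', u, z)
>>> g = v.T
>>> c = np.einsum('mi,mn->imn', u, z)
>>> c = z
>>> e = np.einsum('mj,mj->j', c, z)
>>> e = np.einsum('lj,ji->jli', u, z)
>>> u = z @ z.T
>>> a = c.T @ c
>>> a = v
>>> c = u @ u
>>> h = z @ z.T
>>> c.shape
(2, 2)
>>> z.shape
(2, 37)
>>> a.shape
(37,)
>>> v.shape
(37,)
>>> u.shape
(2, 2)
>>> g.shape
(37,)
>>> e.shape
(2, 2, 37)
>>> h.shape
(2, 2)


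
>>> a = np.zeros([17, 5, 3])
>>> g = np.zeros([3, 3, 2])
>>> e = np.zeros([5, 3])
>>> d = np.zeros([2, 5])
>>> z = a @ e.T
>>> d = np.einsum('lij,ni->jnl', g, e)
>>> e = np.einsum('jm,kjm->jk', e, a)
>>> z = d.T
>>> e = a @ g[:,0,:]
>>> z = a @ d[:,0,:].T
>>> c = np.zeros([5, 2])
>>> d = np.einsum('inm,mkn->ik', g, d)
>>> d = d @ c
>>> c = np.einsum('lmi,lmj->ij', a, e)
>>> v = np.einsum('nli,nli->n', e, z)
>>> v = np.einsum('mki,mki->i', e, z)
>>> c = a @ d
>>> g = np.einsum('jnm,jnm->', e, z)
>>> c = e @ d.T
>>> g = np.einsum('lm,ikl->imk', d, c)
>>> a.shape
(17, 5, 3)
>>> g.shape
(17, 2, 5)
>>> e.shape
(17, 5, 2)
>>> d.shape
(3, 2)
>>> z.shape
(17, 5, 2)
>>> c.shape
(17, 5, 3)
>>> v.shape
(2,)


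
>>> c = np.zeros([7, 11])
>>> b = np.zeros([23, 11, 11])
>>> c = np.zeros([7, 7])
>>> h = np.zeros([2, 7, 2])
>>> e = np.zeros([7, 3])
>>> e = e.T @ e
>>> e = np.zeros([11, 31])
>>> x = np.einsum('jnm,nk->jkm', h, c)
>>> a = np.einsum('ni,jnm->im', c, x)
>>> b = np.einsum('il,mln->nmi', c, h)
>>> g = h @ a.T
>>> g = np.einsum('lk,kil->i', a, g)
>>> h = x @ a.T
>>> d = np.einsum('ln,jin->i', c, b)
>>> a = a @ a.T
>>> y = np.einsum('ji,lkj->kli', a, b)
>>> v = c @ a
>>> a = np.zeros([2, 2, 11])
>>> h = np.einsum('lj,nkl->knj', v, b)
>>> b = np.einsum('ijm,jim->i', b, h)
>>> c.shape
(7, 7)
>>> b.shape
(2,)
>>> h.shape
(2, 2, 7)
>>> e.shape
(11, 31)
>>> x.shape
(2, 7, 2)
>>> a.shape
(2, 2, 11)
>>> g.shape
(7,)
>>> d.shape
(2,)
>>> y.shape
(2, 2, 7)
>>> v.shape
(7, 7)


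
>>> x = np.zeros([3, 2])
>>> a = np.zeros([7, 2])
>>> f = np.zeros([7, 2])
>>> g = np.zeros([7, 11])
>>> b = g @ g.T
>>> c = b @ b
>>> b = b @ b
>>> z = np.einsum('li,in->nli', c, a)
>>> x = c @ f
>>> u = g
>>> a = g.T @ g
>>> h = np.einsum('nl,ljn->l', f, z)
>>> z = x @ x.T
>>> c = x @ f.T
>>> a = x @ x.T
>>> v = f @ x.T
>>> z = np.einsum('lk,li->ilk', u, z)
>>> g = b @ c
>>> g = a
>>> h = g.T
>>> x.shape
(7, 2)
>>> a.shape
(7, 7)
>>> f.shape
(7, 2)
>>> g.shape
(7, 7)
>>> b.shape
(7, 7)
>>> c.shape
(7, 7)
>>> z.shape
(7, 7, 11)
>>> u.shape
(7, 11)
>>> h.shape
(7, 7)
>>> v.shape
(7, 7)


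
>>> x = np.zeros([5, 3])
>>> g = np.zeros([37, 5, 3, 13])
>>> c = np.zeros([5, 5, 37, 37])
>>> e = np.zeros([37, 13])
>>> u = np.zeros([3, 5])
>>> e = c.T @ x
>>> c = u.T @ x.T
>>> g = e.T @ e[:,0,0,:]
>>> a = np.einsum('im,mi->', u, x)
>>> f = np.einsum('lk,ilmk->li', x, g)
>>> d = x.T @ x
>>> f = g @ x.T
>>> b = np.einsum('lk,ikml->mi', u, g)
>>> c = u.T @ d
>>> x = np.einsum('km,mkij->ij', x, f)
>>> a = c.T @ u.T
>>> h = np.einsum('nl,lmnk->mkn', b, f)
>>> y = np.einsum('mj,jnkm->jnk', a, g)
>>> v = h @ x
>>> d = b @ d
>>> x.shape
(37, 5)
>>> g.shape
(3, 5, 37, 3)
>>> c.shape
(5, 3)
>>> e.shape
(37, 37, 5, 3)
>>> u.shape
(3, 5)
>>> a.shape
(3, 3)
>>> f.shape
(3, 5, 37, 5)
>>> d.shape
(37, 3)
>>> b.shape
(37, 3)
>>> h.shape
(5, 5, 37)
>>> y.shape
(3, 5, 37)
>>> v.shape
(5, 5, 5)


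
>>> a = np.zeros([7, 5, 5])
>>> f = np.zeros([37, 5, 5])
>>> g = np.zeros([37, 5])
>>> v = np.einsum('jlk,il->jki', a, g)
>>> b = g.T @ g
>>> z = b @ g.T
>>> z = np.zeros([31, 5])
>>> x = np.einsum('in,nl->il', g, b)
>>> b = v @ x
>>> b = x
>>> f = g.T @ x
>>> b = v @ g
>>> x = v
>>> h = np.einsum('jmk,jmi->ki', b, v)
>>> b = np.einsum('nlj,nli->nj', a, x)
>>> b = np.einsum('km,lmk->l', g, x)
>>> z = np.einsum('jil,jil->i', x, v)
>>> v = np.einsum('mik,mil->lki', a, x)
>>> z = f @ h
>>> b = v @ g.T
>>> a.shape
(7, 5, 5)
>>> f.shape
(5, 5)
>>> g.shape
(37, 5)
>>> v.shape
(37, 5, 5)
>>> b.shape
(37, 5, 37)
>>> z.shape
(5, 37)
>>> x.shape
(7, 5, 37)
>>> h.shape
(5, 37)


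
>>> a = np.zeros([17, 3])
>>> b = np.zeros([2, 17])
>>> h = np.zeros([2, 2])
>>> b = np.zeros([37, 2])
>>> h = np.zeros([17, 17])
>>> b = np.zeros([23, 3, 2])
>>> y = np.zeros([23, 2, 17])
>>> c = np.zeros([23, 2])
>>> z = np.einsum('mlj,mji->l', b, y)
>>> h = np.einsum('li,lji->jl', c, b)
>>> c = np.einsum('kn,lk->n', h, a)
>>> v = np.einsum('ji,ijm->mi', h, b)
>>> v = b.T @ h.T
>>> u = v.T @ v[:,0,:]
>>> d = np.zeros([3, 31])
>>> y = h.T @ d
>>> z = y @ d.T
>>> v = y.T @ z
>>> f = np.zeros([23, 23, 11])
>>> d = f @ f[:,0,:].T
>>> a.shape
(17, 3)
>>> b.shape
(23, 3, 2)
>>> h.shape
(3, 23)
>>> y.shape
(23, 31)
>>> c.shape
(23,)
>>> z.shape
(23, 3)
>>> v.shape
(31, 3)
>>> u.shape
(3, 3, 3)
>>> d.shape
(23, 23, 23)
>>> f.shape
(23, 23, 11)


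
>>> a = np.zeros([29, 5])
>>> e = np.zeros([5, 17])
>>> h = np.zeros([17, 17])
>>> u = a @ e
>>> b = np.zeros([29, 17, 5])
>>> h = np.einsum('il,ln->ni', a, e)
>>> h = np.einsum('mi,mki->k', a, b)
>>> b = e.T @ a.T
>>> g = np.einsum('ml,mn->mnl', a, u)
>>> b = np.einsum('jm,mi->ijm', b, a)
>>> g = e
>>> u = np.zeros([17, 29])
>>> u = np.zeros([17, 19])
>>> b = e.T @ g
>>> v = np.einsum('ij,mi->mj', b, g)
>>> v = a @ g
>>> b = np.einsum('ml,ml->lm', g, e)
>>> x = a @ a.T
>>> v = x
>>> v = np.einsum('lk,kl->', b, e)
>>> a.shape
(29, 5)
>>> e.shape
(5, 17)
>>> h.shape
(17,)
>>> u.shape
(17, 19)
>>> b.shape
(17, 5)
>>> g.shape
(5, 17)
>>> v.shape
()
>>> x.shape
(29, 29)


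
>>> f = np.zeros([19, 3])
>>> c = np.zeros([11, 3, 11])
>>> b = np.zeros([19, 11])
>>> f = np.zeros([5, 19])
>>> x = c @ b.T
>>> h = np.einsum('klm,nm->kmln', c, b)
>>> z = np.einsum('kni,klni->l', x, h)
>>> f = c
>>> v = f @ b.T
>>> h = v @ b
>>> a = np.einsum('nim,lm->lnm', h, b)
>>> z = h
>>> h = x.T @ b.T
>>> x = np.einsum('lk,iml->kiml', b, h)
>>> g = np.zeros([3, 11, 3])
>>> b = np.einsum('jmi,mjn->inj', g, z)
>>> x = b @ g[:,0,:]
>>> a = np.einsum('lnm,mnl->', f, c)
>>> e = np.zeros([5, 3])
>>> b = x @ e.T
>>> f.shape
(11, 3, 11)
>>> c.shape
(11, 3, 11)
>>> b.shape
(3, 11, 5)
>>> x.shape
(3, 11, 3)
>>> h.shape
(19, 3, 19)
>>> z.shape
(11, 3, 11)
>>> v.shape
(11, 3, 19)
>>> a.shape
()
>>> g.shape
(3, 11, 3)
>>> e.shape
(5, 3)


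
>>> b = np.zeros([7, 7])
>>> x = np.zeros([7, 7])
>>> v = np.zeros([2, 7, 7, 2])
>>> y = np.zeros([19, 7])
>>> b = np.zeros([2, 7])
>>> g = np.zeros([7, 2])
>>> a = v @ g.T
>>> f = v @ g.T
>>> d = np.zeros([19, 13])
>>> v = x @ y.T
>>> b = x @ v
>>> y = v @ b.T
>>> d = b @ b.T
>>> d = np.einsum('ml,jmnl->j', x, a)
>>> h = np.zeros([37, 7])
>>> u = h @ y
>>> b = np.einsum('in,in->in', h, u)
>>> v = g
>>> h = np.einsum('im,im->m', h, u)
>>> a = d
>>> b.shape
(37, 7)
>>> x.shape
(7, 7)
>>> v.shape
(7, 2)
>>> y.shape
(7, 7)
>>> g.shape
(7, 2)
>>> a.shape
(2,)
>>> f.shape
(2, 7, 7, 7)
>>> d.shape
(2,)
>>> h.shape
(7,)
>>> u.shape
(37, 7)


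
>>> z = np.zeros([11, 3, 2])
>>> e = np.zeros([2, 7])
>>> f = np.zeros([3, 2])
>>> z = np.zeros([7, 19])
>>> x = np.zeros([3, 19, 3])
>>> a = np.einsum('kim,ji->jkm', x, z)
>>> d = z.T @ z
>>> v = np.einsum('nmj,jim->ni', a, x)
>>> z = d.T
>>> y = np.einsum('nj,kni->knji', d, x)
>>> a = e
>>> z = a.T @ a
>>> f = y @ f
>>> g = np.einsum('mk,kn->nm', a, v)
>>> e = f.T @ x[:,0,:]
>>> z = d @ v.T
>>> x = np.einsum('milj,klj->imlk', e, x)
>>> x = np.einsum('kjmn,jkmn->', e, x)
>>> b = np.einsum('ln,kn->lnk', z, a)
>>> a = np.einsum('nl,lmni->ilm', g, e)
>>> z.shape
(19, 7)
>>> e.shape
(2, 19, 19, 3)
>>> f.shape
(3, 19, 19, 2)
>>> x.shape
()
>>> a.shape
(3, 2, 19)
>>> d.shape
(19, 19)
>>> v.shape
(7, 19)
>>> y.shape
(3, 19, 19, 3)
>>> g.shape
(19, 2)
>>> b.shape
(19, 7, 2)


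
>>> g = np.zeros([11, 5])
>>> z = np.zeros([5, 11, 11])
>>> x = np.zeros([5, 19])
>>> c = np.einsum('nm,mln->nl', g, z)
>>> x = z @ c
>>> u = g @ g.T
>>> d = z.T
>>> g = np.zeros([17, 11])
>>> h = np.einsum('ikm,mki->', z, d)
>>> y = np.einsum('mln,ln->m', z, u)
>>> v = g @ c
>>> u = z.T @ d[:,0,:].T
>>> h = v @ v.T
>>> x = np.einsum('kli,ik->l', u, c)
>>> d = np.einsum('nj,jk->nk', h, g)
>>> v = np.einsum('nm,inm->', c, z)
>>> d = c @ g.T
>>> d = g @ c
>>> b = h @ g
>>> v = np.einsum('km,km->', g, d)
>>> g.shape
(17, 11)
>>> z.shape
(5, 11, 11)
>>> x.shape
(11,)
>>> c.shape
(11, 11)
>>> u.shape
(11, 11, 11)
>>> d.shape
(17, 11)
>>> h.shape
(17, 17)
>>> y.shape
(5,)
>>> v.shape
()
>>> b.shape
(17, 11)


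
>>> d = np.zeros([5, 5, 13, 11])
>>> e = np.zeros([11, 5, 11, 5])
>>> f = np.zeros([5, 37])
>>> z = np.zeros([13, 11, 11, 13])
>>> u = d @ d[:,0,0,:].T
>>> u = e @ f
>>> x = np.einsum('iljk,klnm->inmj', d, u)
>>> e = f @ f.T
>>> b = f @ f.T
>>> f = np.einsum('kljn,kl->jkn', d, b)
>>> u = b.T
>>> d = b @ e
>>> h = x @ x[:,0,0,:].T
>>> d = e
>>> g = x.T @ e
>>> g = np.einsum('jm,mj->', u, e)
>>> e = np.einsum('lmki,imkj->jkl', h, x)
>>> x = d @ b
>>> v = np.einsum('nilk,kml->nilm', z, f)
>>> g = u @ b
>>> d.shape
(5, 5)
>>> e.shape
(13, 37, 5)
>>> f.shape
(13, 5, 11)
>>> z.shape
(13, 11, 11, 13)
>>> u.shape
(5, 5)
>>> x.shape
(5, 5)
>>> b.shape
(5, 5)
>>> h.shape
(5, 11, 37, 5)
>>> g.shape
(5, 5)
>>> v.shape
(13, 11, 11, 5)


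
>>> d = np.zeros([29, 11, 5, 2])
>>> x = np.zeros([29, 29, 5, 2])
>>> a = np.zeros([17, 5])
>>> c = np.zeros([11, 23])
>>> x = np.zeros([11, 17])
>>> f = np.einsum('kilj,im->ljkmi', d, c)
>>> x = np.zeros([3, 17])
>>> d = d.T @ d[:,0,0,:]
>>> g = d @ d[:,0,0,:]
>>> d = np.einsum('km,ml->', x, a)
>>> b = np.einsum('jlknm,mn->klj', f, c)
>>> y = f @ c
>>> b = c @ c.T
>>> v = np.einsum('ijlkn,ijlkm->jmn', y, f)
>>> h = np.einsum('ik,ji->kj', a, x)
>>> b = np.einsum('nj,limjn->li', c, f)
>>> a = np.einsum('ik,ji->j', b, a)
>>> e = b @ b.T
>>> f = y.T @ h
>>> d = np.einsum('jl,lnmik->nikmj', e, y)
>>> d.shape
(2, 23, 23, 29, 5)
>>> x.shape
(3, 17)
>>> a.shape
(17,)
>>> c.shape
(11, 23)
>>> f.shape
(23, 23, 29, 2, 3)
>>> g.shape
(2, 5, 11, 2)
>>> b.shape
(5, 2)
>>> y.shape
(5, 2, 29, 23, 23)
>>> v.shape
(2, 11, 23)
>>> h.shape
(5, 3)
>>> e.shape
(5, 5)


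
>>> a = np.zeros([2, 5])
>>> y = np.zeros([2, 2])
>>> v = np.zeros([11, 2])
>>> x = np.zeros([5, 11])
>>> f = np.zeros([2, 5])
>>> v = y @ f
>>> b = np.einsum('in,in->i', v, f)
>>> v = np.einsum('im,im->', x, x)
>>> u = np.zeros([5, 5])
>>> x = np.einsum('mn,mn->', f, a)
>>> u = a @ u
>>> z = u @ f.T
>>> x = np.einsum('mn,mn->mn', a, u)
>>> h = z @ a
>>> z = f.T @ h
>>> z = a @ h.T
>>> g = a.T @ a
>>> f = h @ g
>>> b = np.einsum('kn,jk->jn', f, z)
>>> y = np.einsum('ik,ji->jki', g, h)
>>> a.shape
(2, 5)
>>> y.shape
(2, 5, 5)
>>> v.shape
()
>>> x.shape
(2, 5)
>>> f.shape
(2, 5)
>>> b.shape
(2, 5)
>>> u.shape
(2, 5)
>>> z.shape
(2, 2)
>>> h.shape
(2, 5)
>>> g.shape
(5, 5)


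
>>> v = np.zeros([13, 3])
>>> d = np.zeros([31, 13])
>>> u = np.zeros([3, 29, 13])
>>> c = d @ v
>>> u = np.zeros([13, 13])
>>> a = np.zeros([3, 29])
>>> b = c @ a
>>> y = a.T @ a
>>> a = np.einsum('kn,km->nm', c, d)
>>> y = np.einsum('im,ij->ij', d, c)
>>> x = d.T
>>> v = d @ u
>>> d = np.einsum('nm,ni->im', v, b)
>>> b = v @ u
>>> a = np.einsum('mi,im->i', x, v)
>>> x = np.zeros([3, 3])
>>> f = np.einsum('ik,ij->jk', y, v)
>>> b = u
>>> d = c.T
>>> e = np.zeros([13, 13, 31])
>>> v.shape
(31, 13)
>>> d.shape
(3, 31)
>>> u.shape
(13, 13)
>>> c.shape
(31, 3)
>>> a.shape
(31,)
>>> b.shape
(13, 13)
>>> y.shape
(31, 3)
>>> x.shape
(3, 3)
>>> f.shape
(13, 3)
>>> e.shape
(13, 13, 31)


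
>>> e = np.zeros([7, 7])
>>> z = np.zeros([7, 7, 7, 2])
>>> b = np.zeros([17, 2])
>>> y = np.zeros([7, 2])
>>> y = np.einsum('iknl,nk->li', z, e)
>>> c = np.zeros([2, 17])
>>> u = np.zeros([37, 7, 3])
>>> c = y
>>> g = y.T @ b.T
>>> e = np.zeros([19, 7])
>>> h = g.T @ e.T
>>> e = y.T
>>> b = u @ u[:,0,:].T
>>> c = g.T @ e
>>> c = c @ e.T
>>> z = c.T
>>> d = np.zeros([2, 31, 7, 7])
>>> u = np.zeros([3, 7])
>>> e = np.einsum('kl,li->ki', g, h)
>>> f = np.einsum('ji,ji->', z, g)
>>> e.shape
(7, 19)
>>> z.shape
(7, 17)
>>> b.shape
(37, 7, 37)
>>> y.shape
(2, 7)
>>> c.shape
(17, 7)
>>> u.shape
(3, 7)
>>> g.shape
(7, 17)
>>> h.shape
(17, 19)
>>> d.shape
(2, 31, 7, 7)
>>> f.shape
()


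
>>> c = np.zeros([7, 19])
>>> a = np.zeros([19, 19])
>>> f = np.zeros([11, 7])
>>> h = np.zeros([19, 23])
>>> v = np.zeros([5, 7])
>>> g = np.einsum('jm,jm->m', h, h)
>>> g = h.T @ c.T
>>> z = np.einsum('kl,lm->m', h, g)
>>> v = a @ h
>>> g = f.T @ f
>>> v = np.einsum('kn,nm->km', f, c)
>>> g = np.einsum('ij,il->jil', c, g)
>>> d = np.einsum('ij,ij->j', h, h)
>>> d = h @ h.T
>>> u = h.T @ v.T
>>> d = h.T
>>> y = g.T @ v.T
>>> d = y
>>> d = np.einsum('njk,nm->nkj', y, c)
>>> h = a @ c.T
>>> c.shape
(7, 19)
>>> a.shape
(19, 19)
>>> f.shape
(11, 7)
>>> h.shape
(19, 7)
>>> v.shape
(11, 19)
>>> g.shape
(19, 7, 7)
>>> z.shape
(7,)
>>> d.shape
(7, 11, 7)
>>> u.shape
(23, 11)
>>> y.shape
(7, 7, 11)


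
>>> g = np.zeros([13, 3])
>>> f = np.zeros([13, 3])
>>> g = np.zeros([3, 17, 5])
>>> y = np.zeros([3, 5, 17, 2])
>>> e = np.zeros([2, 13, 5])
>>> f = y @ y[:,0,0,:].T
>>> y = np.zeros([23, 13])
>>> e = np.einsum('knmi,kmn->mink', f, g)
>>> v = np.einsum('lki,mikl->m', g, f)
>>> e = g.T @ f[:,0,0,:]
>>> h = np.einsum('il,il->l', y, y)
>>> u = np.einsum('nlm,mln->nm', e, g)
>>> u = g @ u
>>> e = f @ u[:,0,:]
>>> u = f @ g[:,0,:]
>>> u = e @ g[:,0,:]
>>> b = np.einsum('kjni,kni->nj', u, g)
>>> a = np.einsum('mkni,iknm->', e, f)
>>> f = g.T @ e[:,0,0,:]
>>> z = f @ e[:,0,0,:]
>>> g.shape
(3, 17, 5)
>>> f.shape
(5, 17, 3)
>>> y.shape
(23, 13)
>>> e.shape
(3, 5, 17, 3)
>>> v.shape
(3,)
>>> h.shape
(13,)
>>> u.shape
(3, 5, 17, 5)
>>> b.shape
(17, 5)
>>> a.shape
()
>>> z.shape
(5, 17, 3)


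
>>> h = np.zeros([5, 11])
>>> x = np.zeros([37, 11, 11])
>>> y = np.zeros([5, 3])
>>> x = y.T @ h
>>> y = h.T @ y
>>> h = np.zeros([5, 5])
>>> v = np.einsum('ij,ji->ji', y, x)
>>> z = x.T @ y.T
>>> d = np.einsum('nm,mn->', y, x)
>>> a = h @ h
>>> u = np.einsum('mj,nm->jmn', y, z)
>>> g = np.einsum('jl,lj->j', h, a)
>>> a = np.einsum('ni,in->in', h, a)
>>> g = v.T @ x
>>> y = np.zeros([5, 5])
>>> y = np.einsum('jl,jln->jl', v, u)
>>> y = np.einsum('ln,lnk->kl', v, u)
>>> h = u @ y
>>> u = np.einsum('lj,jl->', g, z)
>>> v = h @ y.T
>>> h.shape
(3, 11, 3)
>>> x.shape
(3, 11)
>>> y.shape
(11, 3)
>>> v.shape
(3, 11, 11)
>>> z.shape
(11, 11)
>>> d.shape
()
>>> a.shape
(5, 5)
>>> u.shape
()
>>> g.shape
(11, 11)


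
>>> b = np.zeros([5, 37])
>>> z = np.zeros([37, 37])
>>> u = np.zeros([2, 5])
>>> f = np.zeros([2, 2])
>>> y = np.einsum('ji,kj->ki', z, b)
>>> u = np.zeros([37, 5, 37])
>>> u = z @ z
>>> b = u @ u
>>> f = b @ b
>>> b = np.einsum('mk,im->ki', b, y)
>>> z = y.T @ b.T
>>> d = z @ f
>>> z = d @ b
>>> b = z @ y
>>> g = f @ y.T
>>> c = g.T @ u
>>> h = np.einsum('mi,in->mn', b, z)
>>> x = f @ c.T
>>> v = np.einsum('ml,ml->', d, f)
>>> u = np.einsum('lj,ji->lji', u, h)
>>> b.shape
(37, 37)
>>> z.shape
(37, 5)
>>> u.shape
(37, 37, 5)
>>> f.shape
(37, 37)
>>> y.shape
(5, 37)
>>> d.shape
(37, 37)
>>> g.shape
(37, 5)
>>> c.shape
(5, 37)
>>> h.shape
(37, 5)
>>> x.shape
(37, 5)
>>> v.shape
()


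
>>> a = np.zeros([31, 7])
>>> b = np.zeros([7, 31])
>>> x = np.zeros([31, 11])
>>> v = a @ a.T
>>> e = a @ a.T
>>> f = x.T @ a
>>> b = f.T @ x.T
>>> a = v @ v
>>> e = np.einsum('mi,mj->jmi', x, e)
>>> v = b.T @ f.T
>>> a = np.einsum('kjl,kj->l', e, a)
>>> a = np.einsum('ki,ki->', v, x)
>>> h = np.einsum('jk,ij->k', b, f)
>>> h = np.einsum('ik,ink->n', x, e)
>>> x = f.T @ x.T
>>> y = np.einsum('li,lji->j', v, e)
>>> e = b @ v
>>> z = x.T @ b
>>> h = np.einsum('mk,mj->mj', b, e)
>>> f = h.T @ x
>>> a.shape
()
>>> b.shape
(7, 31)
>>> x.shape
(7, 31)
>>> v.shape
(31, 11)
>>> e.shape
(7, 11)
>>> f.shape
(11, 31)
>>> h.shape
(7, 11)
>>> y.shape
(31,)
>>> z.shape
(31, 31)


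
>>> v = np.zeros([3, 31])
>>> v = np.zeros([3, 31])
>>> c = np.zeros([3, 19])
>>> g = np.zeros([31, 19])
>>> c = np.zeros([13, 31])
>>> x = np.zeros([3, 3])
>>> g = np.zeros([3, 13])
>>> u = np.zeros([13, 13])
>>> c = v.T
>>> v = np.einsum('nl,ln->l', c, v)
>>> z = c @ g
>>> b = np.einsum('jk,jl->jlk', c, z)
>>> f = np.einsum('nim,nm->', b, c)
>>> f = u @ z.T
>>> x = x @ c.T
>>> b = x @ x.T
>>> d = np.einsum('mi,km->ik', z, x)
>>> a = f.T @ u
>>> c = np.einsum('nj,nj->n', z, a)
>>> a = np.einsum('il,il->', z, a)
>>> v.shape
(3,)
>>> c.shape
(31,)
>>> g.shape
(3, 13)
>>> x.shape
(3, 31)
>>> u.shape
(13, 13)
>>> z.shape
(31, 13)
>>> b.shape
(3, 3)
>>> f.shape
(13, 31)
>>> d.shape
(13, 3)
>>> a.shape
()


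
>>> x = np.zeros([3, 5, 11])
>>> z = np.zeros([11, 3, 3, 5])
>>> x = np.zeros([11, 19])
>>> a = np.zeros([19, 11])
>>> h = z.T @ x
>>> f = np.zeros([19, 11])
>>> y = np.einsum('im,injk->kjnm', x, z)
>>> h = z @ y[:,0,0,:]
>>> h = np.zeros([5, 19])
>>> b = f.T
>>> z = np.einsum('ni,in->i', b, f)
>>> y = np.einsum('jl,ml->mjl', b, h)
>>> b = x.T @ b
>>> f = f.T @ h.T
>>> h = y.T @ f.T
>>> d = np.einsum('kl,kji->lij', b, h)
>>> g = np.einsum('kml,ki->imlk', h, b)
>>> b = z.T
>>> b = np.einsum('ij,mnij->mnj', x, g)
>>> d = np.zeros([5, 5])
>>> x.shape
(11, 19)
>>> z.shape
(19,)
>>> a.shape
(19, 11)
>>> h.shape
(19, 11, 11)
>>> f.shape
(11, 5)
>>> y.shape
(5, 11, 19)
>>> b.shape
(19, 11, 19)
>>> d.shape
(5, 5)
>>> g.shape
(19, 11, 11, 19)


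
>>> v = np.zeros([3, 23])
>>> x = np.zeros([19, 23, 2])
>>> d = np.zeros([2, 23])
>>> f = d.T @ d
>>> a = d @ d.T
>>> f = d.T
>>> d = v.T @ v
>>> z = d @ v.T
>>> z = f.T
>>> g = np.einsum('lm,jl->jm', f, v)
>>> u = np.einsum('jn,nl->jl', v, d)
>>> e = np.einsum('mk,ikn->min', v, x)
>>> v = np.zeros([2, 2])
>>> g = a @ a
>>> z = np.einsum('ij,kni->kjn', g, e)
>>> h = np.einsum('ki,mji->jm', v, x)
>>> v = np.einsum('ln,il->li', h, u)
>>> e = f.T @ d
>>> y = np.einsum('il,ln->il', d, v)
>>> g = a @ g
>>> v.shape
(23, 3)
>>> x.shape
(19, 23, 2)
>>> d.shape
(23, 23)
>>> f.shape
(23, 2)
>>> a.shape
(2, 2)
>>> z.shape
(3, 2, 19)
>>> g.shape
(2, 2)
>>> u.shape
(3, 23)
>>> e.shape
(2, 23)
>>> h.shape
(23, 19)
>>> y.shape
(23, 23)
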